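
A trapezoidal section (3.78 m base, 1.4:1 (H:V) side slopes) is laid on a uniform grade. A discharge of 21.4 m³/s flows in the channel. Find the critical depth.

At critical depth, Q² T / (g A³) = 1, i.e. A³/T = Q²/g = 21.4²/9.81 = 46.68.
Try y = 1.41 m: A³/T = 69.1 — too large.
Try y = 1.26 m: A³/T = 46.64 — matches.

y_c = 1.26 m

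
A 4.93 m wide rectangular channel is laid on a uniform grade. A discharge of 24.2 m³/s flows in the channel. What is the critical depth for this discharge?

For a rectangular channel, critical depth y_c = (q²/g)^(1/3) where q = Q/b = 24.2/4.93 = 4.909 m²/s.
So y_c = (4.909²/9.81)^(1/3) = 1.35 m.

y_c = 1.35 m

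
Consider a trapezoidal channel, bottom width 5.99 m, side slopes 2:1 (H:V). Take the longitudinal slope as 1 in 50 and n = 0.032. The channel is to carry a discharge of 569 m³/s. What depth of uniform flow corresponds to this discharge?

y_n = 4.53 m

Manning's equation rearranged: A R^(2/3) = nQ / (1·√S) = 0.032 × 569 / (√0.02) = 128.8.
At y = 5.51 m: A R^(2/3) = 197.5 — high.
At y = 3.57 m: A R^(2/3) = 77.72 — low.
At y = 4.53 m: A R^(2/3) = 128.8 — matches.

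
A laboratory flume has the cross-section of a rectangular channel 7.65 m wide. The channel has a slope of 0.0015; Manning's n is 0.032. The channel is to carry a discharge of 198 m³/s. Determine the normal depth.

Manning's equation rearranged: A R^(2/3) = nQ / (1·√S) = 0.032 × 198 / (√0.0015) = 163.6.
Trying y = 7.35 m: A R^(2/3) = 104 — low.
Trying y = 10.7 m: A R^(2/3) = 163.3 — ≈ 163.6.

y_n = 10.7 m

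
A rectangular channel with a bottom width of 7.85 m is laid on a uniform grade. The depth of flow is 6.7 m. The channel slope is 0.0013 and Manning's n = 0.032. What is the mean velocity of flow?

Flow area A = b·y = 7.85 × 6.7 = 52.59 m². Wetted perimeter P = b + 2y = 7.85 + 2×6.7 = 21.25 m.
Hydraulic radius R = A/P = 52.59/21.25 = 2.475 m.
From Manning's equation, V = (1/n) R^(2/3) S^(1/2) = (1/0.032) × 2.475^(2/3) × 0.0013^(1/2) = 2.06 m/s.

V = 2.06 m/s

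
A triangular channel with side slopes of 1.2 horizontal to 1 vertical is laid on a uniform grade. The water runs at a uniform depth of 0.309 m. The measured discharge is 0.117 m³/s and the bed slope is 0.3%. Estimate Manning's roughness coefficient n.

For a triangular section with side slope z = 1.2: A = zy² = 1.2×0.309² = 0.1146 m²; P = 2y√(1+z²) = 2×0.309×1.562 = 0.9653 m.
Hydraulic radius R = A/P = 0.1146/0.9653 = 0.1187 m.
Rearranging Manning's equation: n = (1/Q) A R^(2/3) S^(1/2) = (1/0.117) × 0.1146 × 0.1187^(2/3) × √0.003 = 0.013.

n = 0.013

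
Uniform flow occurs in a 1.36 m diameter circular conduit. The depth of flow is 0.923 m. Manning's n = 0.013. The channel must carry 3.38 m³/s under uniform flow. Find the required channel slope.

S = 0.00597

For a circular section of diameter D = 1.36 m at depth y = 0.923 m, the central angle is θ = 2 arccos(1 − 2y/D) = 3.872 rad. Then A = (D²/8)(θ − sin θ) = 1.05 m² and P = Dθ/2 = 2.633 m.
Hydraulic radius R = A/P = 1.05/2.633 = 0.3986 m.
From Manning's equation, S = [nQ / (1 A R^(2/3))]² = [0.013 × 3.38 / (1 × 1.05 × 0.3986^(2/3))]² = 0.00597.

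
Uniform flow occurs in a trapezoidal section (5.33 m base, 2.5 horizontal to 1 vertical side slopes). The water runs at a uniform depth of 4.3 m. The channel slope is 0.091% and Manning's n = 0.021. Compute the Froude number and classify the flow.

subcritical

With bottom width b = 5.33 m and side slope z = 2.5: A = (b + zy)y = (5.33 + 2.5×4.3)×4.3 = 69.14 m²; P = b + 2y√(1+z²) = 5.33 + 2×4.3×2.693 = 28.49 m.
Hydraulic radius R = A/P = 69.14/28.49 = 2.427 m.
V = (1/n) R^(2/3) √S = (1/0.021) × 2.427^(2/3) × √0.00091 = 2.594 m/s. Hydraulic depth D_h = A/T = 69.14/26.83 = 2.577 m.
Froude number Fr = V/√(g·D_h) = 2.594/√(9.81×2.577) = 0.516, which is less than 1, so the flow is subcritical.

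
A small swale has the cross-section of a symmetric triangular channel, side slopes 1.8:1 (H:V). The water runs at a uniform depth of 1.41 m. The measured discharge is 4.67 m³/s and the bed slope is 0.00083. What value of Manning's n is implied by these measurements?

For a triangular section with side slope z = 1.8: A = zy² = 1.8×1.41² = 3.579 m²; P = 2y√(1+z²) = 2×1.41×2.059 = 5.807 m.
Hydraulic radius R = A/P = 3.579/5.807 = 0.6163 m.
Rearranging Manning's equation: n = (1/Q) A R^(2/3) S^(1/2) = (1/4.67) × 3.579 × 0.6163^(2/3) × √0.00083 = 0.016.

n = 0.016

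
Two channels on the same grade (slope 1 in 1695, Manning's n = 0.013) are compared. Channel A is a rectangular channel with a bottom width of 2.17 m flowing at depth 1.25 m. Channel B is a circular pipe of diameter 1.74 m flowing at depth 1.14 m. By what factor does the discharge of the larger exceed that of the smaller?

Channel A: Flow area A = b·y = 2.17 × 1.25 = 2.712 m². Wetted perimeter P = b + 2y = 2.17 + 2×1.25 = 4.67 m. Hydraulic radius R = A/P = 2.712/4.67 = 0.5808 m. Q_A = (1/0.013)·2.712·0.5808^(2/3)·√0.00059 = 3.528 m³/s.
Channel B: For a circular section of diameter D = 1.74 m at depth y = 1.14 m, the central angle is θ = 2 arccos(1 − 2y/D) = 3.773 rad. Then A = (D²/8)(θ − sin θ) = 1.651 m² and P = Dθ/2 = 3.282 m. Hydraulic radius R = A/P = 1.651/3.282 = 0.503 m. Q_B = (1/0.013)·1.651·0.503^(2/3)·√0.00059 = 1.951 m³/s.
The larger discharge is 3.528 m³/s and the smaller is 1.951 m³/s; the ratio is 1.81.

1.81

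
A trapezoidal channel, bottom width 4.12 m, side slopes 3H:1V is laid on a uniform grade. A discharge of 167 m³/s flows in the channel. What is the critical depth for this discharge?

y_c = 3.02 m

At critical depth, Q² T / (g A³) = 1, i.e. A³/T = Q²/g = 167²/9.81 = 2843.
Try y = 3.74 m: A³/T = 7110 — high.
Try y = 2.3 m: A³/T = 908.6 — low.
Try y = 3.02 m: A³/T = 2836 — matches.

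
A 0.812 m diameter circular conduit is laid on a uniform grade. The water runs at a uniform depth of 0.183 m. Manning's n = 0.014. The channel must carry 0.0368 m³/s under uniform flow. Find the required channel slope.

S = 0.000669

For a circular section of diameter D = 0.812 m at depth y = 0.183 m, the central angle is θ = 2 arccos(1 − 2y/D) = 1.979 rad. Then A = (D²/8)(θ − sin θ) = 0.08742 m² and P = Dθ/2 = 0.8033 m.
Hydraulic radius R = A/P = 0.08742/0.8033 = 0.1088 m.
From Manning's equation, S = [nQ / (1 A R^(2/3))]² = [0.014 × 0.0368 / (1 × 0.08742 × 0.1088^(2/3))]² = 0.000669.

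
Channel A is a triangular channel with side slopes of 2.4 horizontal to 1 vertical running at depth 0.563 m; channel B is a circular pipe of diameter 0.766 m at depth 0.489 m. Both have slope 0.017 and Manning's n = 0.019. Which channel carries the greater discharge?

Channel A: For a triangular section with side slope z = 2.4: A = zy² = 2.4×0.563² = 0.7607 m²; P = 2y√(1+z²) = 2×0.563×2.6 = 2.928 m. Hydraulic radius R = A/P = 0.7607/2.928 = 0.2598 m. Q_A = (1/0.019)·0.7607·0.2598^(2/3)·√0.017 = 2.126 m³/s.
Channel B: For a circular section of diameter D = 0.766 m at depth y = 0.489 m, the central angle is θ = 2 arccos(1 − 2y/D) = 3.702 rad. Then A = (D²/8)(θ − sin θ) = 0.3106 m² and P = Dθ/2 = 1.418 m. Hydraulic radius R = A/P = 0.3106/1.418 = 0.219 m. Q_B = (1/0.019)·0.3106·0.219^(2/3)·√0.017 = 0.7743 m³/s.
Q_A = 2.126 m³/s vs Q_B = 0.7743 m³/s, so channel A carries more.

channel A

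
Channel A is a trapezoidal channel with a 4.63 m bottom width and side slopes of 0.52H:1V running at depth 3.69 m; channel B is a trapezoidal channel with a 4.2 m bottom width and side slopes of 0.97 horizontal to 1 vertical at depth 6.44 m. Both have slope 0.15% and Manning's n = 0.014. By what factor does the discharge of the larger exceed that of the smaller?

3.85

Channel A: With bottom width b = 4.63 m and side slope z = 0.52: A = (b + zy)y = (4.63 + 0.52×3.69)×3.69 = 24.17 m²; P = b + 2y√(1+z²) = 4.63 + 2×3.69×1.127 = 12.95 m. Hydraulic radius R = A/P = 24.17/12.95 = 1.866 m. Q_A = (1/0.014)·24.17·1.866^(2/3)·√0.0015 = 101.3 m³/s.
Channel B: With bottom width b = 4.2 m and side slope z = 0.97: A = (b + zy)y = (4.2 + 0.97×6.44)×6.44 = 67.28 m²; P = b + 2y√(1+z²) = 4.2 + 2×6.44×1.393 = 22.14 m. Hydraulic radius R = A/P = 67.28/22.14 = 3.038 m. Q_B = (1/0.014)·67.28·3.038^(2/3)·√0.0015 = 390.4 m³/s.
The larger discharge is 390.4 m³/s and the smaller is 101.3 m³/s; the ratio is 3.85.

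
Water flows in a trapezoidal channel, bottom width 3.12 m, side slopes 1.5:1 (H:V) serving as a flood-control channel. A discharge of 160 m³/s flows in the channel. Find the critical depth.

At critical depth, Q² T / (g A³) = 1, i.e. A³/T = Q²/g = 160²/9.81 = 2610.
At y = 2.6 m: A³/T = 556.8 — too small.
At y = 4.84 m: A³/T = 7188 — too large.
At y = 3.81 m: A³/T = 2621 — ≈ 2610.

y_c = 3.81 m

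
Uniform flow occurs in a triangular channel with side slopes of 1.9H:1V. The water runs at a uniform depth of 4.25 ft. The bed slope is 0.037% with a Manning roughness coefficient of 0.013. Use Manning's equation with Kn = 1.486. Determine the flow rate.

For a triangular section with side slope z = 1.9: A = zy² = 1.9×4.25² = 34.32 ft²; P = 2y√(1+z²) = 2×4.25×2.147 = 18.25 ft.
Hydraulic radius R = A/P = 34.32/18.25 = 1.88 ft.
Manning's equation: Q = (1.486/n) A R^(2/3) S^(1/2) = (1.486/0.013) × 34.32 × 1.88^(2/3) × 0.00037^(1/2) = 115 ft³/s.

Q = 115 ft³/s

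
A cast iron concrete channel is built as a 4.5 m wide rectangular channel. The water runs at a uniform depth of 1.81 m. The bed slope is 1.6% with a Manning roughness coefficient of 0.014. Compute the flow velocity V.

V = 9.05 m/s

Flow area A = b·y = 4.5 × 1.81 = 8.145 m². Wetted perimeter P = b + 2y = 4.5 + 2×1.81 = 8.12 m.
Hydraulic radius R = A/P = 8.145/8.12 = 1.003 m.
From Manning's equation, V = (1/n) R^(2/3) S^(1/2) = (1/0.014) × 1.003^(2/3) × 0.016^(1/2) = 9.05 m/s.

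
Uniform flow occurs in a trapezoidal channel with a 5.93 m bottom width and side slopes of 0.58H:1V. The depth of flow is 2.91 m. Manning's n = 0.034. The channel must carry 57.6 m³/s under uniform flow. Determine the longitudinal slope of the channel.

S = 0.0037

With bottom width b = 5.93 m and side slope z = 0.58: A = (b + zy)y = (5.93 + 0.58×2.91)×2.91 = 22.17 m²; P = b + 2y√(1+z²) = 5.93 + 2×2.91×1.156 = 12.66 m.
Hydraulic radius R = A/P = 22.17/12.66 = 1.751 m.
From Manning's equation, S = [nQ / (1 A R^(2/3))]² = [0.034 × 57.6 / (1 × 22.17 × 1.751^(2/3))]² = 0.0037.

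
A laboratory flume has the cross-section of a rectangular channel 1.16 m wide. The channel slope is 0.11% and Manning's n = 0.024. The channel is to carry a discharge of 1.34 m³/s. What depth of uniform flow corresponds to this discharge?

Manning's equation rearranged: A R^(2/3) = nQ / (1·√S) = 0.024 × 1.34 / (√0.0011) = 0.9697.
Trying y = 1.23 m: A R^(2/3) = 0.767 — short.
Trying y = 1.5 m: A R^(2/3) = 0.9732 — matches.

y_n = 1.5 m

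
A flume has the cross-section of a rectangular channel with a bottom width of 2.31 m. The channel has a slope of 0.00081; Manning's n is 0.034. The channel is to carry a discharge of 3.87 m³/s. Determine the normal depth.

y_n = 2.37 m

Manning's equation rearranged: A R^(2/3) = nQ / (1·√S) = 0.034 × 3.87 / (√0.00081) = 4.623.
At y = 2.13 m: A R^(2/3) = 4.058 — low.
At y = 2.79 m: A R^(2/3) = 5.632 — high.
At y = 2.37 m: A R^(2/3) = 4.625 — matches.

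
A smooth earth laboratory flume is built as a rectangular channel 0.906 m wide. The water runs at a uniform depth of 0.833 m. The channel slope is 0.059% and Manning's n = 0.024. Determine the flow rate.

Flow area A = b·y = 0.906 × 0.833 = 0.7547 m². Wetted perimeter P = b + 2y = 0.906 + 2×0.833 = 2.572 m.
Hydraulic radius R = A/P = 0.7547/2.572 = 0.2934 m.
Manning's equation: Q = (1/n) A R^(2/3) S^(1/2) = (1/0.024) × 0.7547 × 0.2934^(2/3) × 0.00059^(1/2) = 0.337 m³/s.

Q = 0.337 m³/s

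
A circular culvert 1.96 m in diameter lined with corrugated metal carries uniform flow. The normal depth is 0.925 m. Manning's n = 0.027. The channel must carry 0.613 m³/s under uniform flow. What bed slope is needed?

For a circular section of diameter D = 1.96 m at depth y = 0.925 m, the central angle is θ = 2 arccos(1 − 2y/D) = 3.029 rad. Then A = (D²/8)(θ − sin θ) = 1.401 m² and P = Dθ/2 = 2.969 m.
Hydraulic radius R = A/P = 1.401/2.969 = 0.4719 m.
From Manning's equation, S = [nQ / (1 A R^(2/3))]² = [0.027 × 0.613 / (1 × 1.401 × 0.4719^(2/3))]² = 0.00038.

S = 0.00038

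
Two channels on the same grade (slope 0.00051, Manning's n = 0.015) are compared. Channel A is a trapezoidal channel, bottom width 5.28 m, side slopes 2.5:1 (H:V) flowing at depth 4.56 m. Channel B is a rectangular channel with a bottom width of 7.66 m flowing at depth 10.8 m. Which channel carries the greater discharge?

Channel A: With bottom width b = 5.28 m and side slope z = 2.5: A = (b + zy)y = (5.28 + 2.5×4.56)×4.56 = 76.06 m²; P = b + 2y√(1+z²) = 5.28 + 2×4.56×2.693 = 29.84 m. Hydraulic radius R = A/P = 76.06/29.84 = 2.549 m. Q_A = (1/0.015)·76.06·2.549^(2/3)·√0.00051 = 213.7 m³/s.
Channel B: Flow area A = b·y = 7.66 × 10.8 = 82.73 m². Wetted perimeter P = b + 2y = 7.66 + 2×10.8 = 29.26 m. Hydraulic radius R = A/P = 82.73/29.26 = 2.827 m. Q_B = (1/0.015)·82.73·2.827^(2/3)·√0.00051 = 249 m³/s.
Q_A = 213.7 m³/s vs Q_B = 249 m³/s, so channel B carries more.

channel B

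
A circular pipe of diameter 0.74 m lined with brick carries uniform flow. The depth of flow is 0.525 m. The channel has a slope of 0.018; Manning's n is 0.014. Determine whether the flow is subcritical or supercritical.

supercritical

For a circular section of diameter D = 0.74 m at depth y = 0.525 m, the central angle is θ = 2 arccos(1 − 2y/D) = 4.006 rad. Then A = (D²/8)(θ − sin θ) = 0.3263 m² and P = Dθ/2 = 1.482 m.
Hydraulic radius R = A/P = 0.3263/1.482 = 0.2201 m.
V = (1/n) R^(2/3) √S = (1/0.014) × 0.2201^(2/3) × √0.018 = 3.494 m/s. Hydraulic depth D_h = A/T = 0.3263/0.6719 = 0.4856 m.
Froude number Fr = V/√(g·D_h) = 3.494/√(9.81×0.4856) = 1.6, which is greater than 1, so the flow is supercritical.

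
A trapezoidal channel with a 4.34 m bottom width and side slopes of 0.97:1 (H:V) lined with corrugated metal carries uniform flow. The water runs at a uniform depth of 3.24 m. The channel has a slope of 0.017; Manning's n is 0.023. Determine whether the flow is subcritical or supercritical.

supercritical

With bottom width b = 4.34 m and side slope z = 0.97: A = (b + zy)y = (4.34 + 0.97×3.24)×3.24 = 24.24 m²; P = b + 2y√(1+z²) = 4.34 + 2×3.24×1.393 = 13.37 m.
Hydraulic radius R = A/P = 24.24/13.37 = 1.814 m.
V = (1/n) R^(2/3) √S = (1/0.023) × 1.814^(2/3) × √0.017 = 8.431 m/s. Hydraulic depth D_h = A/T = 24.24/10.63 = 2.282 m.
Froude number Fr = V/√(g·D_h) = 8.431/√(9.81×2.282) = 1.78, which is greater than 1, so the flow is supercritical.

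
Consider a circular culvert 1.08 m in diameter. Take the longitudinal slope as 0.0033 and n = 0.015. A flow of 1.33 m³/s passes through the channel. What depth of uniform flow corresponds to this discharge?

Manning's equation rearranged: A R^(2/3) = nQ / (1·√S) = 0.015 × 1.33 / (√0.0033) = 0.3473.
Try y = 0.668 m: A R^(2/3) = 0.2692 — too small.
Try y = 0.807 m: A R^(2/3) = 0.3475 — matches.

y_n = 0.807 m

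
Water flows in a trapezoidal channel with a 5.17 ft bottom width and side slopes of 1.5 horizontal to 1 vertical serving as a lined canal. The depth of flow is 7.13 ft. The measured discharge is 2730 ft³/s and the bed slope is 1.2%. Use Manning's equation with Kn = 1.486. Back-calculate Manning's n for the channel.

n = 0.016

With bottom width b = 5.17 ft and side slope z = 1.5: A = (b + zy)y = (5.17 + 1.5×7.13)×7.13 = 113.1 ft²; P = b + 2y√(1+z²) = 5.17 + 2×7.13×1.803 = 30.88 ft.
Hydraulic radius R = A/P = 113.1/30.88 = 3.663 ft.
Rearranging Manning's equation: n = (1.486/Q) A R^(2/3) S^(1/2) = (1.486/2730) × 113.1 × 3.663^(2/3) × √0.012 = 0.016.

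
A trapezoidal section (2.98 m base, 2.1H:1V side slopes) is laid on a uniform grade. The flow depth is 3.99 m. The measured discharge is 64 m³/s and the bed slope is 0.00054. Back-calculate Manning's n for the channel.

With bottom width b = 2.98 m and side slope z = 2.1: A = (b + zy)y = (2.98 + 2.1×3.99)×3.99 = 45.32 m²; P = b + 2y√(1+z²) = 2.98 + 2×3.99×2.326 = 21.54 m.
Hydraulic radius R = A/P = 45.32/21.54 = 2.104 m.
Rearranging Manning's equation: n = (1/Q) A R^(2/3) S^(1/2) = (1/64) × 45.32 × 2.104^(2/3) × √0.00054 = 0.027.

n = 0.027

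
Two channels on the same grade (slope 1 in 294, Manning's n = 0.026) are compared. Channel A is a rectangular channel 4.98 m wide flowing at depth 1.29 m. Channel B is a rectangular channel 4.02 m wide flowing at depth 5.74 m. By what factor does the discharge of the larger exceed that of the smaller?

Channel A: Flow area A = b·y = 4.98 × 1.29 = 6.424 m². Wetted perimeter P = b + 2y = 4.98 + 2×1.29 = 7.56 m. Hydraulic radius R = A/P = 6.424/7.56 = 0.8498 m. Q_A = (1/0.026)·6.424·0.8498^(2/3)·√0.003401 = 12.93 m³/s.
Channel B: Flow area A = b·y = 4.02 × 5.74 = 23.07 m². Wetted perimeter P = b + 2y = 4.02 + 2×5.74 = 15.5 m. Hydraulic radius R = A/P = 23.07/15.5 = 1.489 m. Q_B = (1/0.026)·23.07·1.489^(2/3)·√0.003401 = 67.48 m³/s.
The larger discharge is 67.48 m³/s and the smaller is 12.93 m³/s; the ratio is 5.22.

5.22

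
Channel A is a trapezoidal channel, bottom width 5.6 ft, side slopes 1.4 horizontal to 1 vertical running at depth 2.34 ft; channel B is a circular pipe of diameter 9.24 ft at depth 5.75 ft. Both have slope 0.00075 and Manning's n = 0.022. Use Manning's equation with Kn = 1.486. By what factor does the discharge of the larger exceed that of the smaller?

3.03

Channel A: With bottom width b = 5.6 ft and side slope z = 1.4: A = (b + zy)y = (5.6 + 1.4×2.34)×2.34 = 20.77 ft²; P = b + 2y√(1+z²) = 5.6 + 2×2.34×1.72 = 13.65 ft. Hydraulic radius R = A/P = 20.77/13.65 = 1.521 ft. Q_A = (1.486/0.022)·20.77·1.521^(2/3)·√0.00075 = 50.82 ft³/s.
Channel B: For a circular section of diameter D = 9.24 ft at depth y = 5.75 ft, the central angle is θ = 2 arccos(1 − 2y/D) = 3.636 rad. Then A = (D²/8)(θ − sin θ) = 43.86 ft² and P = Dθ/2 = 16.8 ft. Hydraulic radius R = A/P = 43.86/16.8 = 2.611 ft. Q_B = (1.486/0.022)·43.86·2.611^(2/3)·√0.00075 = 153.9 ft³/s.
The larger discharge is 153.9 ft³/s and the smaller is 50.82 ft³/s; the ratio is 3.03.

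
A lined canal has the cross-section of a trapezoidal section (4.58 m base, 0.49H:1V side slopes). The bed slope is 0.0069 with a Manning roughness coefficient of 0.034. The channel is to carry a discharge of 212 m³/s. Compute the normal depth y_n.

y_n = 6.13 m

Manning's equation rearranged: A R^(2/3) = nQ / (1·√S) = 0.034 × 212 / (√0.0069) = 86.77.
At y = 6.67 m: A R^(2/3) = 101.3 — high.
At y = 5.22 m: A R^(2/3) = 64.9 — low.
At y = 6.13 m: A R^(2/3) = 86.76 — ≈ 86.77.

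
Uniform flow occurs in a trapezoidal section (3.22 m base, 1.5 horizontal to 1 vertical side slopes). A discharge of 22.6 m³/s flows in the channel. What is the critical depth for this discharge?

y_c = 1.37 m

At critical depth, Q² T / (g A³) = 1, i.e. A³/T = Q²/g = 22.6²/9.81 = 52.07.
Try y = 1.7 m: A³/T = 113.4 — high.
Try y = 1.37 m: A³/T = 51.49 — matches.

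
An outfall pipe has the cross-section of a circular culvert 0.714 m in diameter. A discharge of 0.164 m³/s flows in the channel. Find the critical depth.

At critical depth, Q² T / (g A³) = 1, i.e. A³/T = Q²/g = 0.164²/9.81 = 0.002742.
Try y = 0.268 m: A³/T = 0.003744 — high.
Try y = 0.197 m: A³/T = 0.001139 — low.
Try y = 0.247 m: A³/T = 0.002734 — close enough.

y_c = 0.247 m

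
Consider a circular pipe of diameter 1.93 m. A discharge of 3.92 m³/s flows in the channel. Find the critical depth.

At critical depth, Q² T / (g A³) = 1, i.e. A³/T = Q²/g = 3.92²/9.81 = 1.566.
At y = 0.858 m: A³/T = 1.035 — short.
At y = 0.956 m: A³/T = 1.565 — close enough.

y_c = 0.956 m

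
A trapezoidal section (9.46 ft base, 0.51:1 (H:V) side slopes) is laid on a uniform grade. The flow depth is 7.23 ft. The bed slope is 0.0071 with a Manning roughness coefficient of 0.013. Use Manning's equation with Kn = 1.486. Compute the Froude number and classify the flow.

With bottom width b = 9.46 ft and side slope z = 0.51: A = (b + zy)y = (9.46 + 0.51×7.23)×7.23 = 95.05 ft²; P = b + 2y√(1+z²) = 9.46 + 2×7.23×1.123 = 25.69 ft.
Hydraulic radius R = A/P = 95.05/25.69 = 3.7 ft.
V = (1.486/n) R^(2/3) √S = (1.486/0.013) × 3.7^(2/3) × √0.0071 = 23.04 ft/s. Hydraulic depth D_h = A/T = 95.05/16.83 = 5.646 ft.
Froude number Fr = V/√(g·D_h) = 23.04/√(32.2×5.646) = 1.71, which is greater than 1, so the flow is supercritical.

supercritical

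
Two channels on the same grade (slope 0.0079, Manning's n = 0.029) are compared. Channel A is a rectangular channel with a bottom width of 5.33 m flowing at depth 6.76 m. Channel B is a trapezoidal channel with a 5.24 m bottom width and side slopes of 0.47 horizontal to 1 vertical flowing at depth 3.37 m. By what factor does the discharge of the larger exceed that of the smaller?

1.62

Channel A: Flow area A = b·y = 5.33 × 6.76 = 36.03 m². Wetted perimeter P = b + 2y = 5.33 + 2×6.76 = 18.85 m. Hydraulic radius R = A/P = 36.03/18.85 = 1.911 m. Q_A = (1/0.029)·36.03·1.911^(2/3)·√0.0079 = 170.1 m³/s.
Channel B: With bottom width b = 5.24 m and side slope z = 0.47: A = (b + zy)y = (5.24 + 0.47×3.37)×3.37 = 23 m²; P = b + 2y√(1+z²) = 5.24 + 2×3.37×1.105 = 12.69 m. Hydraulic radius R = A/P = 23/12.69 = 1.813 m. Q_B = (1/0.029)·23·1.813^(2/3)·√0.0079 = 104.8 m³/s.
The larger discharge is 170.1 m³/s and the smaller is 104.8 m³/s; the ratio is 1.62.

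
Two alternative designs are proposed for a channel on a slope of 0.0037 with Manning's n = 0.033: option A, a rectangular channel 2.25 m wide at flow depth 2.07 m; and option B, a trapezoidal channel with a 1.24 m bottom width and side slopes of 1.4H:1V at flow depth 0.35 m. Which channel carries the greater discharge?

channel A

Channel A: Flow area A = b·y = 2.25 × 2.07 = 4.657 m². Wetted perimeter P = b + 2y = 2.25 + 2×2.07 = 6.39 m. Hydraulic radius R = A/P = 4.657/6.39 = 0.7289 m. Q_A = (1/0.033)·4.657·0.7289^(2/3)·√0.0037 = 6.953 m³/s.
Channel B: With bottom width b = 1.24 m and side slope z = 1.4: A = (b + zy)y = (1.24 + 1.4×0.35)×0.35 = 0.6055 m²; P = b + 2y√(1+z²) = 1.24 + 2×0.35×1.72 = 2.444 m. Hydraulic radius R = A/P = 0.6055/2.444 = 0.2477 m. Q_B = (1/0.033)·0.6055·0.2477^(2/3)·√0.0037 = 0.4402 m³/s.
Q_A = 6.953 m³/s vs Q_B = 0.4402 m³/s, so channel A carries more.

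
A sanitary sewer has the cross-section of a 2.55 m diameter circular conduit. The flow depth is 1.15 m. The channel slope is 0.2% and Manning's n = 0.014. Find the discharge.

Q = 5.05 m³/s

For a circular section of diameter D = 2.55 m at depth y = 1.15 m, the central angle is θ = 2 arccos(1 − 2y/D) = 2.945 rad. Then A = (D²/8)(θ − sin θ) = 2.235 m² and P = Dθ/2 = 3.755 m.
Hydraulic radius R = A/P = 2.235/3.755 = 0.5953 m.
Manning's equation: Q = (1/n) A R^(2/3) S^(1/2) = (1/0.014) × 2.235 × 0.5953^(2/3) × 0.002^(1/2) = 5.05 m³/s.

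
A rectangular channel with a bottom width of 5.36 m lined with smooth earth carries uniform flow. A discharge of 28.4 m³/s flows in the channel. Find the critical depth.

For a rectangular channel, critical depth y_c = (q²/g)^(1/3) where q = Q/b = 28.4/5.36 = 5.299 m²/s.
So y_c = (5.299²/9.81)^(1/3) = 1.42 m.

y_c = 1.42 m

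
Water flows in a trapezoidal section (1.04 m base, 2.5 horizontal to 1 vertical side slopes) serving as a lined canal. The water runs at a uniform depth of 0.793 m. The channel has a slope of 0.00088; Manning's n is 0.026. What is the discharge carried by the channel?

Q = 1.61 m³/s

With bottom width b = 1.04 m and side slope z = 2.5: A = (b + zy)y = (1.04 + 2.5×0.793)×0.793 = 2.397 m²; P = b + 2y√(1+z²) = 1.04 + 2×0.793×2.693 = 5.31 m.
Hydraulic radius R = A/P = 2.397/5.31 = 0.4513 m.
Manning's equation: Q = (1/n) A R^(2/3) S^(1/2) = (1/0.026) × 2.397 × 0.4513^(2/3) × 0.00088^(1/2) = 1.61 m³/s.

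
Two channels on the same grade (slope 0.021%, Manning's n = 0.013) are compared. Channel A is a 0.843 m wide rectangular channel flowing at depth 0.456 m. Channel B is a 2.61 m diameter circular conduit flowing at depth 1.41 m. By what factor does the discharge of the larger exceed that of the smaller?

Channel A: Flow area A = b·y = 0.843 × 0.456 = 0.3844 m². Wetted perimeter P = b + 2y = 0.843 + 2×0.456 = 1.755 m. Hydraulic radius R = A/P = 0.3844/1.755 = 0.219 m. Q_A = (1/0.013)·0.3844·0.219^(2/3)·√0.00021 = 0.1557 m³/s.
Channel B: For a circular section of diameter D = 2.61 m at depth y = 1.41 m, the central angle is θ = 2 arccos(1 − 2y/D) = 3.303 rad. Then A = (D²/8)(θ − sin θ) = 2.949 m² and P = Dθ/2 = 4.31 m. Hydraulic radius R = A/P = 2.949/4.31 = 0.6842 m. Q_B = (1/0.013)·2.949·0.6842^(2/3)·√0.00021 = 2.552 m³/s.
The larger discharge is 2.552 m³/s and the smaller is 0.1557 m³/s; the ratio is 16.4.

16.4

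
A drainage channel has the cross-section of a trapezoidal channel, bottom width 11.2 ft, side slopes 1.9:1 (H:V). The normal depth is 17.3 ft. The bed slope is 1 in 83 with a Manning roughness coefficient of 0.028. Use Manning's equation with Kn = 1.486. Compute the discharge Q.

With bottom width b = 11.2 ft and side slope z = 1.9: A = (b + zy)y = (11.2 + 1.9×17.3)×17.3 = 762.4 ft²; P = b + 2y√(1+z²) = 11.2 + 2×17.3×2.147 = 85.49 ft.
Hydraulic radius R = A/P = 762.4/85.49 = 8.918 ft.
Manning's equation: Q = (1.486/n) A R^(2/3) S^(1/2) = (1.486/0.028) × 762.4 × 8.918^(2/3) × 0.01205^(1/2) = 19100 ft³/s.

Q = 19100 ft³/s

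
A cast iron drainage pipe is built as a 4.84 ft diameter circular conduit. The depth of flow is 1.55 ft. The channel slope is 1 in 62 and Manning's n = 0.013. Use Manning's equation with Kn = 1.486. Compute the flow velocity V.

V = 13.3 ft/s

For a circular section of diameter D = 4.84 ft at depth y = 1.55 ft, the central angle is θ = 2 arccos(1 − 2y/D) = 2.406 rad. Then A = (D²/8)(θ − sin θ) = 5.081 ft² and P = Dθ/2 = 5.823 ft.
Hydraulic radius R = A/P = 5.081/5.823 = 0.8726 ft.
From Manning's equation, V = (1.486/n) R^(2/3) S^(1/2) = (1.486/0.013) × 0.8726^(2/3) × 0.01613^(1/2) = 13.3 ft/s.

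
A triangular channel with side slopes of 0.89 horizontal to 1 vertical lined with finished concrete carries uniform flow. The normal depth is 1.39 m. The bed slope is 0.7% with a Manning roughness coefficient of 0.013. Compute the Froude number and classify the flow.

For a triangular section with side slope z = 0.89: A = zy² = 0.89×1.39² = 1.72 m²; P = 2y√(1+z²) = 2×1.39×1.339 = 3.722 m.
Hydraulic radius R = A/P = 1.72/3.722 = 0.4621 m.
V = (1/n) R^(2/3) √S = (1/0.013) × 0.4621^(2/3) × √0.007 = 3.847 m/s. Hydraulic depth D_h = A/T = 1.72/2.474 = 0.695 m.
Froude number Fr = V/√(g·D_h) = 3.847/√(9.81×0.695) = 1.47, which is greater than 1, so the flow is supercritical.

supercritical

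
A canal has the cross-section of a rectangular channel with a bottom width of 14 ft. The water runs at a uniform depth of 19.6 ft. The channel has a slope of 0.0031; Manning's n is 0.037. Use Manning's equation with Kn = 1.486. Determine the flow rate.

Q = 1830 ft³/s

Flow area A = b·y = 14 × 19.6 = 274.4 ft². Wetted perimeter P = b + 2y = 14 + 2×19.6 = 53.2 ft.
Hydraulic radius R = A/P = 274.4/53.2 = 5.158 ft.
Manning's equation: Q = (1.486/n) A R^(2/3) S^(1/2) = (1.486/0.037) × 274.4 × 5.158^(2/3) × 0.0031^(1/2) = 1830 ft³/s.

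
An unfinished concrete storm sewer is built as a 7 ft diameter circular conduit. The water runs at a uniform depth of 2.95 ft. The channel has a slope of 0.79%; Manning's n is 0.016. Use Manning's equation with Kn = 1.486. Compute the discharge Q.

For a circular section of diameter D = 7 ft at depth y = 2.95 ft, the central angle is θ = 2 arccos(1 − 2y/D) = 2.826 rad. Then A = (D²/8)(θ − sin θ) = 15.41 ft² and P = Dθ/2 = 9.891 ft.
Hydraulic radius R = A/P = 15.41/9.891 = 1.558 ft.
Manning's equation: Q = (1.486/n) A R^(2/3) S^(1/2) = (1.486/0.016) × 15.41 × 1.558^(2/3) × 0.0079^(1/2) = 171 ft³/s.

Q = 171 ft³/s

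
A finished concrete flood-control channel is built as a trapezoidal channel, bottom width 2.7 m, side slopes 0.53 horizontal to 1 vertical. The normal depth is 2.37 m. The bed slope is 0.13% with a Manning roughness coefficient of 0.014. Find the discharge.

Q = 26.7 m³/s

With bottom width b = 2.7 m and side slope z = 0.53: A = (b + zy)y = (2.7 + 0.53×2.37)×2.37 = 9.376 m²; P = b + 2y√(1+z²) = 2.7 + 2×2.37×1.132 = 8.065 m.
Hydraulic radius R = A/P = 9.376/8.065 = 1.163 m.
Manning's equation: Q = (1/n) A R^(2/3) S^(1/2) = (1/0.014) × 9.376 × 1.163^(2/3) × 0.0013^(1/2) = 26.7 m³/s.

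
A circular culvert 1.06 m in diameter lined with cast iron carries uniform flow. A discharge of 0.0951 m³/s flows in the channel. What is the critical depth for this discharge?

At critical depth, Q² T / (g A³) = 1, i.e. A³/T = Q²/g = 0.0951²/9.81 = 0.0009219.
Trying y = 0.123 m: A³/T = 0.0002744 — short.
Trying y = 0.205 m: A³/T = 0.002051 — over.
Trying y = 0.167 m: A³/T = 0.0009166 — matches.

y_c = 0.167 m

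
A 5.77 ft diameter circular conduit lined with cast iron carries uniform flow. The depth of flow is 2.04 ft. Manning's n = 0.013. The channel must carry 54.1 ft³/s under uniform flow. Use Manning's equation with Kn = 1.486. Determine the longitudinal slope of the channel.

For a circular section of diameter D = 5.77 ft at depth y = 2.04 ft, the central angle is θ = 2 arccos(1 − 2y/D) = 2.547 rad. Then A = (D²/8)(θ − sin θ) = 8.269 ft² and P = Dθ/2 = 7.348 ft.
Hydraulic radius R = A/P = 8.269/7.348 = 1.125 ft.
From Manning's equation, S = [nQ / (1.486 A R^(2/3))]² = [0.013 × 54.1 / (1.486 × 8.269 × 1.125^(2/3))]² = 0.0028.

S = 0.0028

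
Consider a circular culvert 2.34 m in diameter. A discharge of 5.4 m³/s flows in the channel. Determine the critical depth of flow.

At critical depth, Q² T / (g A³) = 1, i.e. A³/T = Q²/g = 5.4²/9.81 = 2.972.
Try y = 0.741 m: A³/T = 0.7345 — too small.
Try y = 1.2 m: A³/T = 4.68 — too large.
Try y = 1.07 m: A³/T = 3.02 — close enough.

y_c = 1.07 m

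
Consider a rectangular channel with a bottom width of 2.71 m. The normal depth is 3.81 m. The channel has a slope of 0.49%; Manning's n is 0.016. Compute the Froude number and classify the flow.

Flow area A = b·y = 2.71 × 3.81 = 10.33 m². Wetted perimeter P = b + 2y = 2.71 + 2×3.81 = 10.33 m.
Hydraulic radius R = A/P = 10.33/10.33 = 0.9995 m.
V = (1/n) R^(2/3) √S = (1/0.016) × 0.9995^(2/3) × √0.0049 = 4.374 m/s. Hydraulic depth D_h = A/T = 10.33/2.71 = 3.81 m.
Froude number Fr = V/√(g·D_h) = 4.374/√(9.81×3.81) = 0.715, which is less than 1, so the flow is subcritical.

subcritical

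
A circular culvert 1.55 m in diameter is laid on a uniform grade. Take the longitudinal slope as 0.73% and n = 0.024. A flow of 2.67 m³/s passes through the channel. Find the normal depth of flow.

y_n = 1 m

Manning's equation rearranged: A R^(2/3) = nQ / (1·√S) = 0.024 × 2.67 / (√0.0073) = 0.75.
Try y = 1.25 m: A R^(2/3) = 0.988 — too large.
Try y = 0.826 m: A R^(2/3) = 0.5579 — too small.
Try y = 1 m: A R^(2/3) = 0.7505 — matches.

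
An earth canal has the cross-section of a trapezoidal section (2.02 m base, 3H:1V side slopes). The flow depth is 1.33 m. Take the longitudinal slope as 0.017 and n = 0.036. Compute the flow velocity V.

V = 3.03 m/s

With bottom width b = 2.02 m and side slope z = 3: A = (b + zy)y = (2.02 + 3×1.33)×1.33 = 7.993 m²; P = b + 2y√(1+z²) = 2.02 + 2×1.33×3.162 = 10.43 m.
Hydraulic radius R = A/P = 7.993/10.43 = 0.7663 m.
From Manning's equation, V = (1/n) R^(2/3) S^(1/2) = (1/0.036) × 0.7663^(2/3) × 0.017^(1/2) = 3.03 m/s.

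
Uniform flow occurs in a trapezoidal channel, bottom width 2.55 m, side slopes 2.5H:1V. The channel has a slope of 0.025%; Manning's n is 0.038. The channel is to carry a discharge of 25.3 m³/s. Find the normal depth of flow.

Manning's equation rearranged: A R^(2/3) = nQ / (1·√S) = 0.038 × 25.3 / (√0.00025) = 60.8.
Try y = 2.78 m: A R^(2/3) = 34.72 — low.
Try y = 3.83 m: A R^(2/3) = 73.81 — high.
Try y = 3.53 m: A R^(2/3) = 60.78 — ≈ 60.8.

y_n = 3.53 m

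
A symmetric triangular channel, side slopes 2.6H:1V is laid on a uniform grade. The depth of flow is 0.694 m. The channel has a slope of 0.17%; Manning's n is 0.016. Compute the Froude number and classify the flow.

For a triangular section with side slope z = 2.6: A = zy² = 2.6×0.694² = 1.252 m²; P = 2y√(1+z²) = 2×0.694×2.786 = 3.867 m.
Hydraulic radius R = A/P = 1.252/3.867 = 0.3239 m.
V = (1/n) R^(2/3) √S = (1/0.016) × 0.3239^(2/3) × √0.0017 = 1.215 m/s. Hydraulic depth D_h = A/T = 1.252/3.609 = 0.347 m.
Froude number Fr = V/√(g·D_h) = 1.215/√(9.81×0.347) = 0.659, which is less than 1, so the flow is subcritical.

subcritical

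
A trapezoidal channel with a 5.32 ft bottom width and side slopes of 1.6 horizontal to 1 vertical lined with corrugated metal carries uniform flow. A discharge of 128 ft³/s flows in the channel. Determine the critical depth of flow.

y_c = 2.11 ft

At critical depth, Q² T / (g A³) = 1, i.e. A³/T = Q²/g = 128²/32.2 = 508.8.
Trying y = 1.47 ft: A³/T = 143.1 — low.
Trying y = 2.66 ft: A³/T = 1195 — high.
Trying y = 2.11 ft: A³/T = 511.7 — ≈ 508.8.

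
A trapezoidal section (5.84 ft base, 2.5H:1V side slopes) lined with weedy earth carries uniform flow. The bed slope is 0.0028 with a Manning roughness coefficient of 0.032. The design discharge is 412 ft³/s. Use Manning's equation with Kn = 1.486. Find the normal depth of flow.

Manning's equation rearranged: A R^(2/3) = nQ / (1.486·√S) = 0.032 × 412 / (1.486 × √0.0028) = 167.7.
Trying y = 3.64 ft: A R^(2/3) = 90.24 — low.
Trying y = 4.82 ft: A R^(2/3) = 167.7 — ≈ 167.7.

y_n = 4.82 ft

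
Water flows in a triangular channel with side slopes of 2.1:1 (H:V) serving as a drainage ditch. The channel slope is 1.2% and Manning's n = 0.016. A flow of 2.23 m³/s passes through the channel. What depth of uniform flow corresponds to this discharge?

Manning's equation rearranged: A R^(2/3) = nQ / (1·√S) = 0.016 × 2.23 / (√0.012) = 0.3257.
Try y = 0.738 m: A R^(2/3) = 0.5497 — high.
Try y = 0.54 m: A R^(2/3) = 0.239 — low.
Try y = 0.607 m: A R^(2/3) = 0.3264 — ≈ 0.3257.

y_n = 0.607 m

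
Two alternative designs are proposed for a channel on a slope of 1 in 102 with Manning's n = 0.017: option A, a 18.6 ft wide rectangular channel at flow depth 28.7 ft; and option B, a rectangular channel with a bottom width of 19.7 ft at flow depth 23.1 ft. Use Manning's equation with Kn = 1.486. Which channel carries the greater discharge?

channel A

Channel A: Flow area A = b·y = 18.6 × 28.7 = 533.8 ft². Wetted perimeter P = b + 2y = 18.6 + 2×28.7 = 76 ft. Hydraulic radius R = A/P = 533.8/76 = 7.024 ft. Q_A = (1.486/0.017)·533.8·7.024^(2/3)·√0.009804 = 16950 ft³/s.
Channel B: Flow area A = b·y = 19.7 × 23.1 = 455.1 ft². Wetted perimeter P = b + 2y = 19.7 + 2×23.1 = 65.9 ft. Hydraulic radius R = A/P = 455.1/65.9 = 6.905 ft. Q_B = (1.486/0.017)·455.1·6.905^(2/3)·√0.009804 = 14280 ft³/s.
Q_A = 16950 ft³/s vs Q_B = 14280 ft³/s, so channel A carries more.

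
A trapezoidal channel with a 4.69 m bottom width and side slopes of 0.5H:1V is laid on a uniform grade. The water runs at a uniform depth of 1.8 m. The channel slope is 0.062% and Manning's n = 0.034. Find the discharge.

With bottom width b = 4.69 m and side slope z = 0.5: A = (b + zy)y = (4.69 + 0.5×1.8)×1.8 = 10.06 m²; P = b + 2y√(1+z²) = 4.69 + 2×1.8×1.118 = 8.715 m.
Hydraulic radius R = A/P = 10.06/8.715 = 1.155 m.
Manning's equation: Q = (1/n) A R^(2/3) S^(1/2) = (1/0.034) × 10.06 × 1.155^(2/3) × 0.00062^(1/2) = 8.11 m³/s.

Q = 8.11 m³/s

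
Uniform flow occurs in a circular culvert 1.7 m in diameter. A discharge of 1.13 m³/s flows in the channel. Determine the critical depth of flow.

At critical depth, Q² T / (g A³) = 1, i.e. A³/T = Q²/g = 1.13²/9.81 = 0.1302.
Trying y = 0.374 m: A³/T = 0.03604 — low.
Trying y = 0.52 m: A³/T = 0.13 — ≈ 0.1302.

y_c = 0.52 m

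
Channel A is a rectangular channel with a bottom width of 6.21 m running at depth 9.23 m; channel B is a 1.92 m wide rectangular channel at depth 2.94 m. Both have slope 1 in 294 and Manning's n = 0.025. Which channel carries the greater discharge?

channel A

Channel A: Flow area A = b·y = 6.21 × 9.23 = 57.32 m². Wetted perimeter P = b + 2y = 6.21 + 2×9.23 = 24.67 m. Hydraulic radius R = A/P = 57.32/24.67 = 2.323 m. Q_A = (1/0.025)·57.32·2.323^(2/3)·√0.003401 = 234.6 m³/s.
Channel B: Flow area A = b·y = 1.92 × 2.94 = 5.645 m². Wetted perimeter P = b + 2y = 1.92 + 2×2.94 = 7.8 m. Hydraulic radius R = A/P = 5.645/7.8 = 0.7237 m. Q_B = (1/0.025)·5.645·0.7237^(2/3)·√0.003401 = 10.61 m³/s.
Q_A = 234.6 m³/s vs Q_B = 10.61 m³/s, so channel A carries more.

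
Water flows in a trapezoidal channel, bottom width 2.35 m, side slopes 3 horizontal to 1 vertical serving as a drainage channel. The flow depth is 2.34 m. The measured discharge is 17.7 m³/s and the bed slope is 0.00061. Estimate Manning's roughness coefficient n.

n = 0.036

With bottom width b = 2.35 m and side slope z = 3: A = (b + zy)y = (2.35 + 3×2.34)×2.34 = 21.93 m²; P = b + 2y√(1+z²) = 2.35 + 2×2.34×3.162 = 17.15 m.
Hydraulic radius R = A/P = 21.93/17.15 = 1.279 m.
Rearranging Manning's equation: n = (1/Q) A R^(2/3) S^(1/2) = (1/17.7) × 21.93 × 1.279^(2/3) × √0.00061 = 0.036.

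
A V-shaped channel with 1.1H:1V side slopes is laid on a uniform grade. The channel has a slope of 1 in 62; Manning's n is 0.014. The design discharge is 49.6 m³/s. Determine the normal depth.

Manning's equation rearranged: A R^(2/3) = nQ / (1·√S) = 0.014 × 49.6 / (√0.01613) = 5.468.
At y = 2.89 m: A R^(2/3) = 9.606 — high.
At y = 1.76 m: A R^(2/3) = 2.56 — low.
At y = 2.34 m: A R^(2/3) = 5.471 — close enough.

y_n = 2.34 m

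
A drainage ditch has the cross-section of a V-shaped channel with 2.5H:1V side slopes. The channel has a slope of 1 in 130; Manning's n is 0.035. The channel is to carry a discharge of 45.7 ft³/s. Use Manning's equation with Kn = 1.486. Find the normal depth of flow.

y_n = 2.2 ft

Manning's equation rearranged: A R^(2/3) = nQ / (1.486·√S) = 0.035 × 45.7 / (1.486 × √0.007692) = 12.27.
Trying y = 2.49 ft: A R^(2/3) = 17.07 — too large.
Trying y = 1.9 ft: A R^(2/3) = 8.301 — too small.
Trying y = 2.2 ft: A R^(2/3) = 12.27 — close enough.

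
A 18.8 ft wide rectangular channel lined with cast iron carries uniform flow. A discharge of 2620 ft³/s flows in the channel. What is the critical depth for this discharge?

y_c = 8.45 ft

For a rectangular channel, critical depth y_c = (q²/g)^(1/3) where q = Q/b = 2620/18.8 = 139.4 ft²/s.
So y_c = (139.4²/32.2)^(1/3) = 8.45 ft.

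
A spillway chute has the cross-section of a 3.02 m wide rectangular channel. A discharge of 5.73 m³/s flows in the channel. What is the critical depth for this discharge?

y_c = 0.716 m

For a rectangular channel, critical depth y_c = (q²/g)^(1/3) where q = Q/b = 5.73/3.02 = 1.897 m²/s.
So y_c = (1.897²/9.81)^(1/3) = 0.716 m.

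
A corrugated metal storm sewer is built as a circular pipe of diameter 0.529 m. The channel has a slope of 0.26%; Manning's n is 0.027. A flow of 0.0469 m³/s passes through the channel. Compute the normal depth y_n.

Manning's equation rearranged: A R^(2/3) = nQ / (1·√S) = 0.027 × 0.0469 / (√0.0026) = 0.02483.
At y = 0.203 m: A R^(2/3) = 0.01781 — too small.
At y = 0.31 m: A R^(2/3) = 0.03696 — too large.
At y = 0.244 m: A R^(2/3) = 0.02482 — ≈ 0.02483.

y_n = 0.244 m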